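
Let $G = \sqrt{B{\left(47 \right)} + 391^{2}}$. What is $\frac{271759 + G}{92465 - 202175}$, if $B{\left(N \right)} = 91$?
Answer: $- \frac{271759}{109710} - \frac{\sqrt{38243}}{54855} \approx -2.4806$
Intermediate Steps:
$G = 2 \sqrt{38243}$ ($G = \sqrt{91 + 391^{2}} = \sqrt{91 + 152881} = \sqrt{152972} = 2 \sqrt{38243} \approx 391.12$)
$\frac{271759 + G}{92465 - 202175} = \frac{271759 + 2 \sqrt{38243}}{92465 - 202175} = \frac{271759 + 2 \sqrt{38243}}{-109710} = \left(271759 + 2 \sqrt{38243}\right) \left(- \frac{1}{109710}\right) = - \frac{271759}{109710} - \frac{\sqrt{38243}}{54855}$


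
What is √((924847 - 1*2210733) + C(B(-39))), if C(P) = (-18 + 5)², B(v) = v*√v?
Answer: I*√1285717 ≈ 1133.9*I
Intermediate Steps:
B(v) = v^(3/2)
C(P) = 169 (C(P) = (-13)² = 169)
√((924847 - 1*2210733) + C(B(-39))) = √((924847 - 1*2210733) + 169) = √((924847 - 2210733) + 169) = √(-1285886 + 169) = √(-1285717) = I*√1285717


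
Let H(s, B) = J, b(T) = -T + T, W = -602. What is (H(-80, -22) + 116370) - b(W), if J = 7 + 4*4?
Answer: 116393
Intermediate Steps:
b(T) = 0
J = 23 (J = 7 + 16 = 23)
H(s, B) = 23
(H(-80, -22) + 116370) - b(W) = (23 + 116370) - 1*0 = 116393 + 0 = 116393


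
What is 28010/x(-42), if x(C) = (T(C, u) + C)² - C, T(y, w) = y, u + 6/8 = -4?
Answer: 14005/3549 ≈ 3.9462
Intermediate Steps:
u = -19/4 (u = -¾ - 4 = -19/4 ≈ -4.7500)
x(C) = -C + 4*C² (x(C) = (C + C)² - C = (2*C)² - C = 4*C² - C = -C + 4*C²)
28010/x(-42) = 28010/((-42*(-1 + 4*(-42)))) = 28010/((-42*(-1 - 168))) = 28010/((-42*(-169))) = 28010/7098 = 28010*(1/7098) = 14005/3549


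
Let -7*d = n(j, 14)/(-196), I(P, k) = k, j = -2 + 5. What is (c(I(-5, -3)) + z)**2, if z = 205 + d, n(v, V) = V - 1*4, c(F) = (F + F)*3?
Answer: 16457554369/470596 ≈ 34972.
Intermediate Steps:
j = 3
c(F) = 6*F (c(F) = (2*F)*3 = 6*F)
n(v, V) = -4 + V (n(v, V) = V - 4 = -4 + V)
d = 5/686 (d = -(-4 + 14)/(7*(-196)) = -10*(-1)/(7*196) = -1/7*(-5/98) = 5/686 ≈ 0.0072886)
z = 140635/686 (z = 205 + 5/686 = 140635/686 ≈ 205.01)
(c(I(-5, -3)) + z)**2 = (6*(-3) + 140635/686)**2 = (-18 + 140635/686)**2 = (128287/686)**2 = 16457554369/470596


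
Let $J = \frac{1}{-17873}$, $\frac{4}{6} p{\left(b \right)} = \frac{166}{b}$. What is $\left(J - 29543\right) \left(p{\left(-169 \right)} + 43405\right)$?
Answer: $- \frac{297934242747680}{232349} \approx -1.2823 \cdot 10^{9}$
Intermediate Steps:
$p{\left(b \right)} = \frac{249}{b}$ ($p{\left(b \right)} = \frac{3 \frac{166}{b}}{2} = \frac{249}{b}$)
$J = - \frac{1}{17873} \approx -5.595 \cdot 10^{-5}$
$\left(J - 29543\right) \left(p{\left(-169 \right)} + 43405\right) = \left(- \frac{1}{17873} - 29543\right) \left(\frac{249}{-169} + 43405\right) = - \frac{528022040 \left(249 \left(- \frac{1}{169}\right) + 43405\right)}{17873} = - \frac{528022040 \left(- \frac{249}{169} + 43405\right)}{17873} = \left(- \frac{528022040}{17873}\right) \frac{7335196}{169} = - \frac{297934242747680}{232349}$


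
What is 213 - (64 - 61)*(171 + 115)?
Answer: -645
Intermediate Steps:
213 - (64 - 61)*(171 + 115) = 213 - 3*286 = 213 - 1*858 = 213 - 858 = -645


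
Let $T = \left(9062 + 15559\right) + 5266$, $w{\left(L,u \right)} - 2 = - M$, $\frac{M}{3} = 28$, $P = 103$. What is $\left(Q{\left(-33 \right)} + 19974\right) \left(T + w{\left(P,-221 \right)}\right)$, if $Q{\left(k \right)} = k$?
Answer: $594341505$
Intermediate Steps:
$M = 84$ ($M = 3 \cdot 28 = 84$)
$w{\left(L,u \right)} = -82$ ($w{\left(L,u \right)} = 2 - 84 = -82$)
$T = 29887$ ($T = 24621 + 5266 = 29887$)
$\left(Q{\left(-33 \right)} + 19974\right) \left(T + w{\left(P,-221 \right)}\right) = \left(-33 + 19974\right) \left(29887 - 82\right) = 19941 \cdot 29805 = 594341505$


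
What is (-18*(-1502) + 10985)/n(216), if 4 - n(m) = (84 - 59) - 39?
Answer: 38021/18 ≈ 2112.3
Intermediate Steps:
n(m) = 18 (n(m) = 4 - ((84 - 59) - 39) = 4 - (25 - 39) = 4 - 1*(-14) = 4 + 14 = 18)
(-18*(-1502) + 10985)/n(216) = (-18*(-1502) + 10985)/18 = (27036 + 10985)*(1/18) = 38021*(1/18) = 38021/18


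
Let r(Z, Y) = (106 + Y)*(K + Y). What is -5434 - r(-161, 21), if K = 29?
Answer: -11784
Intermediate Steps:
r(Z, Y) = (29 + Y)*(106 + Y) (r(Z, Y) = (106 + Y)*(29 + Y) = (29 + Y)*(106 + Y))
-5434 - r(-161, 21) = -5434 - (3074 + 21**2 + 135*21) = -5434 - (3074 + 441 + 2835) = -5434 - 1*6350 = -5434 - 6350 = -11784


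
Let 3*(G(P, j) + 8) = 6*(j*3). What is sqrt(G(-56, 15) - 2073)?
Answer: I*sqrt(1991) ≈ 44.621*I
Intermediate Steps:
G(P, j) = -8 + 6*j (G(P, j) = -8 + (6*(j*3))/3 = -8 + (6*(3*j))/3 = -8 + (18*j)/3 = -8 + 6*j)
sqrt(G(-56, 15) - 2073) = sqrt((-8 + 6*15) - 2073) = sqrt((-8 + 90) - 2073) = sqrt(82 - 2073) = sqrt(-1991) = I*sqrt(1991)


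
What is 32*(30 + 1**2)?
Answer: 992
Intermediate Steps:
32*(30 + 1**2) = 32*(30 + 1) = 32*31 = 992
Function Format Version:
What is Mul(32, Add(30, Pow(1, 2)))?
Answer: 992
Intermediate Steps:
Mul(32, Add(30, Pow(1, 2))) = Mul(32, Add(30, 1)) = Mul(32, 31) = 992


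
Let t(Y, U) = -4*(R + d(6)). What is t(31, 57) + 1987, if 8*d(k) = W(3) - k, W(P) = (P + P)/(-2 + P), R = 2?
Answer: 1979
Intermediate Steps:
W(P) = 2*P/(-2 + P) (W(P) = (2*P)/(-2 + P) = 2*P/(-2 + P))
d(k) = 3/4 - k/8 (d(k) = (2*3/(-2 + 3) - k)/8 = (2*3/1 - k)/8 = (2*3*1 - k)/8 = (6 - k)/8 = 3/4 - k/8)
t(Y, U) = -8 (t(Y, U) = -4*(2 + (3/4 - 1/8*6)) = -4*(2 + (3/4 - 3/4)) = -4*(2 + 0) = -4*2 = -8)
t(31, 57) + 1987 = -8 + 1987 = 1979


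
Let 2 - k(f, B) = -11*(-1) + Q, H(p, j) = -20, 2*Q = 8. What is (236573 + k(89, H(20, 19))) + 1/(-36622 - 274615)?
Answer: 73626224719/311237 ≈ 2.3656e+5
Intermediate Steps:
Q = 4 (Q = (½)*8 = 4)
k(f, B) = -13 (k(f, B) = 2 - (-11*(-1) + 4) = 2 - (11 + 4) = 2 - 1*15 = 2 - 15 = -13)
(236573 + k(89, H(20, 19))) + 1/(-36622 - 274615) = (236573 - 13) + 1/(-36622 - 274615) = 236560 + 1/(-311237) = 236560 - 1/311237 = 73626224719/311237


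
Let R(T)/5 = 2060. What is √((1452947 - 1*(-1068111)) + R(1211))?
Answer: 3*√281262 ≈ 1591.0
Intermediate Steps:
R(T) = 10300 (R(T) = 5*2060 = 10300)
√((1452947 - 1*(-1068111)) + R(1211)) = √((1452947 - 1*(-1068111)) + 10300) = √((1452947 + 1068111) + 10300) = √(2521058 + 10300) = √2531358 = 3*√281262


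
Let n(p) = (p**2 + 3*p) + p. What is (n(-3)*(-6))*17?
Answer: 306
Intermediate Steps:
n(p) = p**2 + 4*p
(n(-3)*(-6))*17 = (-3*(4 - 3)*(-6))*17 = (-3*1*(-6))*17 = -3*(-6)*17 = 18*17 = 306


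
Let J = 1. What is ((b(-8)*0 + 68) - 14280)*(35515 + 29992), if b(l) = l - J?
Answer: -930985484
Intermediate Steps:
b(l) = -1 + l (b(l) = l - 1*1 = l - 1 = -1 + l)
((b(-8)*0 + 68) - 14280)*(35515 + 29992) = (((-1 - 8)*0 + 68) - 14280)*(35515 + 29992) = ((-9*0 + 68) - 14280)*65507 = ((0 + 68) - 14280)*65507 = (68 - 14280)*65507 = -14212*65507 = -930985484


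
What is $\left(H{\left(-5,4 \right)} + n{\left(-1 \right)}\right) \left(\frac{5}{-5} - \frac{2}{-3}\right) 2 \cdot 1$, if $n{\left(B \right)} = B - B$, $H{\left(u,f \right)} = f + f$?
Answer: $- \frac{16}{3} \approx -5.3333$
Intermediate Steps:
$H{\left(u,f \right)} = 2 f$
$n{\left(B \right)} = 0$
$\left(H{\left(-5,4 \right)} + n{\left(-1 \right)}\right) \left(\frac{5}{-5} - \frac{2}{-3}\right) 2 \cdot 1 = \left(2 \cdot 4 + 0\right) \left(\frac{5}{-5} - \frac{2}{-3}\right) 2 \cdot 1 = \left(8 + 0\right) \left(5 \left(- \frac{1}{5}\right) - - \frac{2}{3}\right) 2 \cdot 1 = 8 \left(-1 + \frac{2}{3}\right) 2 \cdot 1 = 8 \left(- \frac{1}{3}\right) 2 \cdot 1 = 8 \left(\left(- \frac{2}{3}\right) 1\right) = 8 \left(- \frac{2}{3}\right) = - \frac{16}{3}$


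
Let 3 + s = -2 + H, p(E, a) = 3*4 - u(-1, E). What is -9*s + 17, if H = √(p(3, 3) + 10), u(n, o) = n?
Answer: 62 - 9*√23 ≈ 18.838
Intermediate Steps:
p(E, a) = 13 (p(E, a) = 3*4 - 1*(-1) = 12 + 1 = 13)
H = √23 (H = √(13 + 10) = √23 ≈ 4.7958)
s = -5 + √23 (s = -3 + (-2 + √23) = -5 + √23 ≈ -0.20417)
-9*s + 17 = -9*(-5 + √23) + 17 = (45 - 9*√23) + 17 = 62 - 9*√23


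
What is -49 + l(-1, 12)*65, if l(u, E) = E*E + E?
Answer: 10091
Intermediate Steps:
l(u, E) = E + E**2 (l(u, E) = E**2 + E = E + E**2)
-49 + l(-1, 12)*65 = -49 + (12*(1 + 12))*65 = -49 + (12*13)*65 = -49 + 156*65 = -49 + 10140 = 10091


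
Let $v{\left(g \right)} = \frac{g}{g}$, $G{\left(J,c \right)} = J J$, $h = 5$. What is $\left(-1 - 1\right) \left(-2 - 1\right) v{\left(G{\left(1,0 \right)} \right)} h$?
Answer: $30$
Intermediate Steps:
$G{\left(J,c \right)} = J^{2}$
$v{\left(g \right)} = 1$
$\left(-1 - 1\right) \left(-2 - 1\right) v{\left(G{\left(1,0 \right)} \right)} h = \left(-1 - 1\right) \left(-2 - 1\right) 1 \cdot 5 = \left(-2\right) \left(-3\right) 1 \cdot 5 = 6 \cdot 1 \cdot 5 = 6 \cdot 5 = 30$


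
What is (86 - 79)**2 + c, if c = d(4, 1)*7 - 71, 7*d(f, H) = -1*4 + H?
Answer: -25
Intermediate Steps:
d(f, H) = -4/7 + H/7 (d(f, H) = (-1*4 + H)/7 = (-4 + H)/7 = -4/7 + H/7)
c = -74 (c = (-4/7 + (1/7)*1)*7 - 71 = (-4/7 + 1/7)*7 - 71 = -3/7*7 - 71 = -3 - 71 = -74)
(86 - 79)**2 + c = (86 - 79)**2 - 74 = 7**2 - 74 = 49 - 74 = -25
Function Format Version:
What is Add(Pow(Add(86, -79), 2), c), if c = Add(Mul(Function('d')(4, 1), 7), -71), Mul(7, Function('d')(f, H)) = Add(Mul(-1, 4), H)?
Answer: -25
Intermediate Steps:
Function('d')(f, H) = Add(Rational(-4, 7), Mul(Rational(1, 7), H)) (Function('d')(f, H) = Mul(Rational(1, 7), Add(Mul(-1, 4), H)) = Mul(Rational(1, 7), Add(-4, H)) = Add(Rational(-4, 7), Mul(Rational(1, 7), H)))
c = -74 (c = Add(Mul(Add(Rational(-4, 7), Mul(Rational(1, 7), 1)), 7), -71) = Add(Mul(Add(Rational(-4, 7), Rational(1, 7)), 7), -71) = Add(Mul(Rational(-3, 7), 7), -71) = Add(-3, -71) = -74)
Add(Pow(Add(86, -79), 2), c) = Add(Pow(Add(86, -79), 2), -74) = Add(Pow(7, 2), -74) = Add(49, -74) = -25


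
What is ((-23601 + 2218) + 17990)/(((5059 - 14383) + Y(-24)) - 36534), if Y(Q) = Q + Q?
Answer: 1131/15302 ≈ 0.073912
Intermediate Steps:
Y(Q) = 2*Q
((-23601 + 2218) + 17990)/(((5059 - 14383) + Y(-24)) - 36534) = ((-23601 + 2218) + 17990)/(((5059 - 14383) + 2*(-24)) - 36534) = (-21383 + 17990)/((-9324 - 48) - 36534) = -3393/(-9372 - 36534) = -3393/(-45906) = -3393*(-1/45906) = 1131/15302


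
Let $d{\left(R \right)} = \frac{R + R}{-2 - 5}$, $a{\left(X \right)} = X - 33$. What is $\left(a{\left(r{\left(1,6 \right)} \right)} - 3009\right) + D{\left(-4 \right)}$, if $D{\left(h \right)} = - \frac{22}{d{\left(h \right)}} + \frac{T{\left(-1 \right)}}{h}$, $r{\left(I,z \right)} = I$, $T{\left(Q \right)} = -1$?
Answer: $-3060$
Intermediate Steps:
$a{\left(X \right)} = -33 + X$
$d{\left(R \right)} = - \frac{2 R}{7}$ ($d{\left(R \right)} = \frac{2 R}{-7} = 2 R \left(- \frac{1}{7}\right) = - \frac{2 R}{7}$)
$D{\left(h \right)} = \frac{76}{h}$ ($D{\left(h \right)} = - \frac{22}{\left(- \frac{2}{7}\right) h} - \frac{1}{h} = - 22 \left(- \frac{7}{2 h}\right) - \frac{1}{h} = \frac{77}{h} - \frac{1}{h} = \frac{76}{h}$)
$\left(a{\left(r{\left(1,6 \right)} \right)} - 3009\right) + D{\left(-4 \right)} = \left(\left(-33 + 1\right) - 3009\right) + \frac{76}{-4} = \left(-32 - 3009\right) + 76 \left(- \frac{1}{4}\right) = -3041 - 19 = -3060$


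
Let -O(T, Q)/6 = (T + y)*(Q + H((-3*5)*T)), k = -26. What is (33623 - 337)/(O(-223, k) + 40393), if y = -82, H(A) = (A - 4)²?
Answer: 33286/20426967043 ≈ 1.6295e-6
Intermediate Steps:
H(A) = (-4 + A)²
O(T, Q) = -6*(-82 + T)*(Q + (-4 - 15*T)²) (O(T, Q) = -6*(T - 82)*(Q + (-4 + (-3*5)*T)²) = -6*(-82 + T)*(Q + (-4 - 15*T)²))
(33623 - 337)/(O(-223, k) + 40393) = (33623 - 337)/((7872 - 1350*(-223)³ + 492*(-26) + 58944*(-223) + 109980*(-223)² - 6*(-26)*(-223)) + 40393) = 33286/((7872 - 1350*(-11089567) - 12792 - 13144512 + 109980*49729 - 34788) + 40393) = 33286/((7872 + 14970915450 - 12792 - 13144512 + 5469195420 - 34788) + 40393) = 33286/(20426926650 + 40393) = 33286/20426967043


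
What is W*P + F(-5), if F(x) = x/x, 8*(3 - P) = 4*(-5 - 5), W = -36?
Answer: -287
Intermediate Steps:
P = 8 (P = 3 - (-5 - 5)/2 = 3 - (-10)/2 = 3 - ⅛*(-40) = 3 + 5 = 8)
F(x) = 1
W*P + F(-5) = -36*8 + 1 = -288 + 1 = -287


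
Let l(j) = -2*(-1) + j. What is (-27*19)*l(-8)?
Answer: 3078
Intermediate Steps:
l(j) = 2 + j
(-27*19)*l(-8) = (-27*19)*(2 - 8) = -513*(-6) = 3078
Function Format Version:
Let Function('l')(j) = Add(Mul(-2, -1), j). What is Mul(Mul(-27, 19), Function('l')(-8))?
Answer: 3078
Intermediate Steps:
Function('l')(j) = Add(2, j)
Mul(Mul(-27, 19), Function('l')(-8)) = Mul(Mul(-27, 19), Add(2, -8)) = Mul(-513, -6) = 3078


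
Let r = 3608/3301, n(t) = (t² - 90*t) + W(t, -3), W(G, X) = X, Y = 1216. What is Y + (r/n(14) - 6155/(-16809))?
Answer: 6546710008751/5382191373 ≈ 1216.4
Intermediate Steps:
n(t) = -3 + t² - 90*t (n(t) = (t² - 90*t) - 3 = -3 + t² - 90*t)
r = 3608/3301 (r = 3608*(1/3301) = 3608/3301 ≈ 1.0930)
Y + (r/n(14) - 6155/(-16809)) = 1216 + (3608/(3301*(-3 + 14² - 90*14)) - 6155/(-16809)) = 1216 + (3608/(3301*(-3 + 196 - 1260)) - 6155*(-1/16809)) = 1216 + ((3608/3301)/(-1067) + 6155/16809) = 1216 + ((3608/3301)*(-1/1067) + 6155/16809) = 1216 + (-328/320197 + 6155/16809) = 1216 + 1965299183/5382191373 = 6546710008751/5382191373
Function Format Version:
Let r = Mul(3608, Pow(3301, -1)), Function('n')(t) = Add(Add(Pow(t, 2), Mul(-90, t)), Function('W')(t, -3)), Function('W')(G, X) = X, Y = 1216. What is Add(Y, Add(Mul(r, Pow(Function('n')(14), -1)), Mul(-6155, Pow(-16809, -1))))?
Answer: Rational(6546710008751, 5382191373) ≈ 1216.4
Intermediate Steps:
Function('n')(t) = Add(-3, Pow(t, 2), Mul(-90, t)) (Function('n')(t) = Add(Add(Pow(t, 2), Mul(-90, t)), -3) = Add(-3, Pow(t, 2), Mul(-90, t)))
r = Rational(3608, 3301) (r = Mul(3608, Rational(1, 3301)) = Rational(3608, 3301) ≈ 1.0930)
Add(Y, Add(Mul(r, Pow(Function('n')(14), -1)), Mul(-6155, Pow(-16809, -1)))) = Add(1216, Add(Mul(Rational(3608, 3301), Pow(Add(-3, Pow(14, 2), Mul(-90, 14)), -1)), Mul(-6155, Pow(-16809, -1)))) = Add(1216, Add(Mul(Rational(3608, 3301), Pow(Add(-3, 196, -1260), -1)), Mul(-6155, Rational(-1, 16809)))) = Add(1216, Add(Mul(Rational(3608, 3301), Pow(-1067, -1)), Rational(6155, 16809))) = Add(1216, Add(Mul(Rational(3608, 3301), Rational(-1, 1067)), Rational(6155, 16809))) = Add(1216, Add(Rational(-328, 320197), Rational(6155, 16809))) = Add(1216, Rational(1965299183, 5382191373)) = Rational(6546710008751, 5382191373)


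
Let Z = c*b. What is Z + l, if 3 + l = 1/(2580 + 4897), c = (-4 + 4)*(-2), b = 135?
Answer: -22430/7477 ≈ -2.9999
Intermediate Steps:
c = 0 (c = 0*(-2) = 0)
l = -22430/7477 (l = -3 + 1/(2580 + 4897) = -3 + 1/7477 = -22430/7477 ≈ -2.9999)
Z = 0 (Z = 0*135 = 0)
Z + l = 0 - 22430/7477 = -22430/7477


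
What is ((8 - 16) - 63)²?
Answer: 5041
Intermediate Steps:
((8 - 16) - 63)² = (-8 - 63)² = (-71)² = 5041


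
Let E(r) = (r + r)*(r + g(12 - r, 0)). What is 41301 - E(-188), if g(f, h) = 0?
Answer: -29387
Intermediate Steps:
E(r) = 2*r² (E(r) = (r + r)*(r + 0) = (2*r)*r = 2*r²)
41301 - E(-188) = 41301 - 2*(-188)² = 41301 - 2*35344 = 41301 - 1*70688 = 41301 - 70688 = -29387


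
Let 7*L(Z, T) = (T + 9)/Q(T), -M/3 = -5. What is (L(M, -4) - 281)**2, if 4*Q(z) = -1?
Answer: 3948169/49 ≈ 80575.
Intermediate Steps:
Q(z) = -1/4 (Q(z) = (1/4)*(-1) = -1/4)
M = 15 (M = -3*(-5) = 15)
L(Z, T) = -36/7 - 4*T/7 (L(Z, T) = ((T + 9)/(-1/4))/7 = ((9 + T)*(-4))/7 = (-36 - 4*T)/7 = -36/7 - 4*T/7)
(L(M, -4) - 281)**2 = ((-36/7 - 4/7*(-4)) - 281)**2 = ((-36/7 + 16/7) - 281)**2 = (-20/7 - 281)**2 = (-1987/7)**2 = 3948169/49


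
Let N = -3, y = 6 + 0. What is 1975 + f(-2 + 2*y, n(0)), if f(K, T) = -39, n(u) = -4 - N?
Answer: 1936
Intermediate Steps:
y = 6
n(u) = -1 (n(u) = -4 - 1*(-3) = -4 + 3 = -1)
1975 + f(-2 + 2*y, n(0)) = 1975 - 39 = 1936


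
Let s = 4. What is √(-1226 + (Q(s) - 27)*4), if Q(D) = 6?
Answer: I*√1310 ≈ 36.194*I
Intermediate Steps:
√(-1226 + (Q(s) - 27)*4) = √(-1226 + (6 - 27)*4) = √(-1226 - 21*4) = √(-1226 - 84) = √(-1310) = I*√1310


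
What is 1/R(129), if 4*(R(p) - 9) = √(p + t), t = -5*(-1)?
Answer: 72/581 - 2*√134/581 ≈ 0.084076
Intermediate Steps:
t = 5
R(p) = 9 + √(5 + p)/4 (R(p) = 9 + √(p + 5)/4 = 9 + √(5 + p)/4)
1/R(129) = 1/(9 + √(5 + 129)/4) = 1/(9 + √134/4)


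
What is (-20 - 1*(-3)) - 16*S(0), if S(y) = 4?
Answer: -81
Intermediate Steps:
(-20 - 1*(-3)) - 16*S(0) = (-20 - 1*(-3)) - 16*4 = (-20 + 3) - 64 = -17 - 64 = -81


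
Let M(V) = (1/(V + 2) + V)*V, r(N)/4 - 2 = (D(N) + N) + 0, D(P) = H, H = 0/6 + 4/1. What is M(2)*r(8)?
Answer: 252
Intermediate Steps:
H = 4 (H = 0*(⅙) + 4*1 = 0 + 4 = 4)
D(P) = 4
r(N) = 24 + 4*N (r(N) = 8 + 4*((4 + N) + 0) = 8 + 4*(4 + N) = 8 + (16 + 4*N) = 24 + 4*N)
M(V) = V*(V + 1/(2 + V)) (M(V) = (1/(2 + V) + V)*V = (V + 1/(2 + V))*V = V*(V + 1/(2 + V)))
M(2)*r(8) = (2*(1 + 2² + 2*2)/(2 + 2))*(24 + 4*8) = (2*(1 + 4 + 4)/4)*(24 + 32) = (2*(¼)*9)*56 = (9/2)*56 = 252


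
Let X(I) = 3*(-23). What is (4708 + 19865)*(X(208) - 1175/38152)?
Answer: -64717000899/38152 ≈ -1.6963e+6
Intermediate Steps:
X(I) = -69
(4708 + 19865)*(X(208) - 1175/38152) = (4708 + 19865)*(-69 - 1175/38152) = 24573*(-69 - 1175*1/38152) = 24573*(-69 - 1175/38152) = 24573*(-2633663/38152) = -64717000899/38152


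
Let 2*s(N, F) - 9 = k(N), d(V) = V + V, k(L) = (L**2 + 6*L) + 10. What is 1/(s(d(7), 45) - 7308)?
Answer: -2/14317 ≈ -0.00013969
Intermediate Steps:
k(L) = 10 + L**2 + 6*L
d(V) = 2*V
s(N, F) = 19/2 + N**2/2 + 3*N (s(N, F) = 9/2 + (10 + N**2 + 6*N)/2 = 9/2 + (5 + N**2/2 + 3*N) = 19/2 + N**2/2 + 3*N)
1/(s(d(7), 45) - 7308) = 1/((19/2 + (2*7)**2/2 + 3*(2*7)) - 7308) = 1/((19/2 + (1/2)*14**2 + 3*14) - 7308) = 1/((19/2 + (1/2)*196 + 42) - 7308) = 1/((19/2 + 98 + 42) - 7308) = 1/(299/2 - 7308) = 1/(-14317/2) = -2/14317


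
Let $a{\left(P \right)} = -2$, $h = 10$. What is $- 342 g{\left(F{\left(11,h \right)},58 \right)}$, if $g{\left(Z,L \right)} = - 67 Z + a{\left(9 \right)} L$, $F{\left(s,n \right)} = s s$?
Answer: $2812266$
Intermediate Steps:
$F{\left(s,n \right)} = s^{2}$
$g{\left(Z,L \right)} = - 67 Z - 2 L$
$- 342 g{\left(F{\left(11,h \right)},58 \right)} = - 342 \left(- 67 \cdot 11^{2} - 116\right) = - 342 \left(\left(-67\right) 121 - 116\right) = - 342 \left(-8107 - 116\right) = \left(-342\right) \left(-8223\right) = 2812266$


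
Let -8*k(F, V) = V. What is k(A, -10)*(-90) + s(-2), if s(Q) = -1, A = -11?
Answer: -227/2 ≈ -113.50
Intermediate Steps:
k(F, V) = -V/8
k(A, -10)*(-90) + s(-2) = -⅛*(-10)*(-90) - 1 = (5/4)*(-90) - 1 = -225/2 - 1 = -227/2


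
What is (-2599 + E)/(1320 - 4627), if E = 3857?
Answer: -1258/3307 ≈ -0.38041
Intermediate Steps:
(-2599 + E)/(1320 - 4627) = (-2599 + 3857)/(1320 - 4627) = 1258/(-3307) = 1258*(-1/3307) = -1258/3307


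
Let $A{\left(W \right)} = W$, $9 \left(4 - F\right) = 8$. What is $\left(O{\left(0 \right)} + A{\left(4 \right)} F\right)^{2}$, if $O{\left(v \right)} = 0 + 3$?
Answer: $\frac{19321}{81} \approx 238.53$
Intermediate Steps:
$F = \frac{28}{9}$ ($F = 4 - \frac{8}{9} = \frac{28}{9} \approx 3.1111$)
$O{\left(v \right)} = 3$
$\left(O{\left(0 \right)} + A{\left(4 \right)} F\right)^{2} = \left(3 + 4 \cdot \frac{28}{9}\right)^{2} = \left(3 + \frac{112}{9}\right)^{2} = \left(\frac{139}{9}\right)^{2} = \frac{19321}{81}$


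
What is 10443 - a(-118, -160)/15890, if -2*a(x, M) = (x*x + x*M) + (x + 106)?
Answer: 82977833/7945 ≈ 10444.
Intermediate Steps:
a(x, M) = -53 - x/2 - x²/2 - M*x/2 (a(x, M) = -((x*x + x*M) + (x + 106))/2 = -((x² + M*x) + (106 + x))/2 = -(106 + x + x² + M*x)/2 = -53 - x/2 - x²/2 - M*x/2)
10443 - a(-118, -160)/15890 = 10443 - (-53 - ½*(-118) - ½*(-118)² - ½*(-160)*(-118))/15890 = 10443 - (-53 + 59 - ½*13924 - 9440)/15890 = 10443 - (-53 + 59 - 6962 - 9440)/15890 = 10443 - (-16396)/15890 = 10443 - 1*(-8198/7945) = 10443 + 8198/7945 = 82977833/7945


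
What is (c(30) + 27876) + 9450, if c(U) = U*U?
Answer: 38226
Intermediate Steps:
c(U) = U²
(c(30) + 27876) + 9450 = (30² + 27876) + 9450 = (900 + 27876) + 9450 = 28776 + 9450 = 38226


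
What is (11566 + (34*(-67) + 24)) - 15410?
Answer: -6098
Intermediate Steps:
(11566 + (34*(-67) + 24)) - 15410 = (11566 + (-2278 + 24)) - 15410 = (11566 - 2254) - 15410 = 9312 - 15410 = -6098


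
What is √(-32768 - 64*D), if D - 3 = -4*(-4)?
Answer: 24*I*√59 ≈ 184.35*I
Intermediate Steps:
D = 19 (D = 3 - 4*(-4) = 3 + 16 = 19)
√(-32768 - 64*D) = √(-32768 - 64*19) = √(-32768 - 1216) = √(-33984) = 24*I*√59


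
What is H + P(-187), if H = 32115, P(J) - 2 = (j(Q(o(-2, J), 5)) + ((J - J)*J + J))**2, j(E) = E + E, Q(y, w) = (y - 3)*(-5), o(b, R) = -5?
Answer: 43566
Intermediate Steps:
Q(y, w) = 15 - 5*y (Q(y, w) = (-3 + y)*(-5) = 15 - 5*y)
j(E) = 2*E
P(J) = 2 + (80 + J)**2 (P(J) = 2 + (2*(15 - 5*(-5)) + ((J - J)*J + J))**2 = 2 + (2*(15 + 25) + (0*J + J))**2 = 2 + (2*40 + (0 + J))**2 = 2 + (80 + J)**2)
H + P(-187) = 32115 + (2 + (80 - 187)**2) = 32115 + (2 + (-107)**2) = 32115 + (2 + 11449) = 32115 + 11451 = 43566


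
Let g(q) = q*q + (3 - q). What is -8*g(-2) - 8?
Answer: -80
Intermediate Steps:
g(q) = 3 + q² - q (g(q) = q² + (3 - q) = 3 + q² - q)
-8*g(-2) - 8 = -8*(3 + (-2)² - 1*(-2)) - 8 = -8*(3 + 4 + 2) - 8 = -8*9 - 8 = -72 - 8 = -80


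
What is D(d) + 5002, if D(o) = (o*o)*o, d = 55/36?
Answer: 233539687/46656 ≈ 5005.6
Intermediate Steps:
d = 55/36 (d = 55*(1/36) = 55/36 ≈ 1.5278)
D(o) = o³ (D(o) = o²*o = o³)
D(d) + 5002 = (55/36)³ + 5002 = 166375/46656 + 5002 = 233539687/46656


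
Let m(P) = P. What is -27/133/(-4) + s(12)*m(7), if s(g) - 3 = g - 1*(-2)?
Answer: 63335/532 ≈ 119.05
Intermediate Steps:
s(g) = 5 + g (s(g) = 3 + (g - 1*(-2)) = 3 + (g + 2) = 3 + (2 + g) = 5 + g)
-27/133/(-4) + s(12)*m(7) = -27/133/(-4) + (5 + 12)*7 = -27*1/133*(-1/4) + 17*7 = -27/133*(-1/4) + 119 = 27/532 + 119 = 63335/532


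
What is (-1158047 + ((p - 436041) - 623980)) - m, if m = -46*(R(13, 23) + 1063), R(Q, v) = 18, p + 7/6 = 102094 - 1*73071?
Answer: -12835921/6 ≈ -2.1393e+6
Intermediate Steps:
p = 174131/6 (p = -7/6 + (102094 - 1*73071) = -7/6 + (102094 - 73071) = -7/6 + 29023 = 174131/6 ≈ 29022.)
m = -49726 (m = -46*(18 + 1063) = -46*1081 = -49726)
(-1158047 + ((p - 436041) - 623980)) - m = (-1158047 + ((174131/6 - 436041) - 623980)) - 1*(-49726) = (-1158047 + (-2442115/6 - 623980)) + 49726 = (-1158047 - 6185995/6) + 49726 = -13134277/6 + 49726 = -12835921/6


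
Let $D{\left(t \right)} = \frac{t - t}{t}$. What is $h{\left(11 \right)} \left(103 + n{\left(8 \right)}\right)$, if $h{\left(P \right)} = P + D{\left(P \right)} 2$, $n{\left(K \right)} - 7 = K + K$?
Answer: $1386$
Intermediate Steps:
$D{\left(t \right)} = 0$ ($D{\left(t \right)} = \frac{0}{t} = 0$)
$n{\left(K \right)} = 7 + 2 K$ ($n{\left(K \right)} = 7 + \left(K + K\right) = 7 + 2 K$)
$h{\left(P \right)} = P$ ($h{\left(P \right)} = P + 0 \cdot 2 = P + 0 = P$)
$h{\left(11 \right)} \left(103 + n{\left(8 \right)}\right) = 11 \left(103 + \left(7 + 2 \cdot 8\right)\right) = 11 \left(103 + \left(7 + 16\right)\right) = 11 \left(103 + 23\right) = 11 \cdot 126 = 1386$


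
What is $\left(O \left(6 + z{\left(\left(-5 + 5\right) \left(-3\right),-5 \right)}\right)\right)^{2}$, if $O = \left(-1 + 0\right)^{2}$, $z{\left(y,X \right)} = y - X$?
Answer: $121$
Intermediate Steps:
$O = 1$ ($O = \left(-1\right)^{2} = 1$)
$\left(O \left(6 + z{\left(\left(-5 + 5\right) \left(-3\right),-5 \right)}\right)\right)^{2} = \left(1 \left(6 + \left(\left(-5 + 5\right) \left(-3\right) - -5\right)\right)\right)^{2} = \left(1 \left(6 + \left(0 \left(-3\right) + 5\right)\right)\right)^{2} = \left(1 \left(6 + \left(0 + 5\right)\right)\right)^{2} = \left(1 \left(6 + 5\right)\right)^{2} = \left(1 \cdot 11\right)^{2} = 11^{2} = 121$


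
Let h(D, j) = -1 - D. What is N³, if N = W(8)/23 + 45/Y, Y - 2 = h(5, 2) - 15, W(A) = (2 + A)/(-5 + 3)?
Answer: -1442897000/83453453 ≈ -17.290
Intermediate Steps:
W(A) = -1 - A/2 (W(A) = (2 + A)/(-2) = (2 + A)*(-½) = -1 - A/2)
Y = -19 (Y = 2 + ((-1 - 1*5) - 15) = 2 + ((-1 - 5) - 15) = 2 + (-6 - 15) = 2 - 21 = -19)
N = -1130/437 (N = (-1 - ½*8)/23 + 45/(-19) = (-1 - 4)*(1/23) + 45*(-1/19) = -5*1/23 - 45/19 = -5/23 - 45/19 = -1130/437 ≈ -2.5858)
N³ = (-1130/437)³ = -1442897000/83453453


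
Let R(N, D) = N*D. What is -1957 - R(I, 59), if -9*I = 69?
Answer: -4514/3 ≈ -1504.7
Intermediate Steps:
I = -23/3 (I = -1/9*69 = -23/3 ≈ -7.6667)
R(N, D) = D*N
-1957 - R(I, 59) = -1957 - 59*(-23)/3 = -1957 - 1*(-1357/3) = -1957 + 1357/3 = -4514/3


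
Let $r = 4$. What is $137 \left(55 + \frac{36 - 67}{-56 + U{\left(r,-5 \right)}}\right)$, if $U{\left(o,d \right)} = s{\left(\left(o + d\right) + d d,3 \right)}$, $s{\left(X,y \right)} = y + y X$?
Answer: $\frac{138918}{19} \approx 7311.5$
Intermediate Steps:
$s{\left(X,y \right)} = y + X y$
$U{\left(o,d \right)} = 3 + 3 d + 3 o + 3 d^{2}$ ($U{\left(o,d \right)} = 3 \left(1 + \left(\left(o + d\right) + d d\right)\right) = 3 \left(1 + \left(\left(d + o\right) + d^{2}\right)\right) = 3 \left(1 + \left(d + o + d^{2}\right)\right) = 3 \left(1 + d + o + d^{2}\right) = 3 + 3 d + 3 o + 3 d^{2}$)
$137 \left(55 + \frac{36 - 67}{-56 + U{\left(r,-5 \right)}}\right) = 137 \left(55 + \frac{36 - 67}{-56 + \left(3 + 3 \left(-5\right) + 3 \cdot 4 + 3 \left(-5\right)^{2}\right)}\right) = 137 \left(55 - \frac{31}{-56 + \left(3 - 15 + 12 + 3 \cdot 25\right)}\right) = 137 \left(55 - \frac{31}{-56 + \left(3 - 15 + 12 + 75\right)}\right) = 137 \left(55 - \frac{31}{-56 + 75}\right) = 137 \left(55 - \frac{31}{19}\right) = 137 \cdot \frac{1014}{19} = \frac{138918}{19}$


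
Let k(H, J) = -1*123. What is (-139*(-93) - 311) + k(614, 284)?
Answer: 12493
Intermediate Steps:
k(H, J) = -123
(-139*(-93) - 311) + k(614, 284) = (-139*(-93) - 311) - 123 = (12927 - 311) - 123 = 12616 - 123 = 12493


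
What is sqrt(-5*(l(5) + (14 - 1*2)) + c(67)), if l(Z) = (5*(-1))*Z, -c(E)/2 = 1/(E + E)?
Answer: sqrt(291718)/67 ≈ 8.0613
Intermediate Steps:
c(E) = -1/E (c(E) = -2/(E + E) = -2*1/(2*E) = -1/E)
l(Z) = -5*Z
sqrt(-5*(l(5) + (14 - 1*2)) + c(67)) = sqrt(-5*(-5*5 + (14 - 1*2)) - 1/67) = sqrt(-5*(-25 + (14 - 2)) - 1*1/67) = sqrt(-5*(-25 + 12) - 1/67) = sqrt(-5*(-13) - 1/67) = sqrt(65 - 1/67) = sqrt(4354/67) = sqrt(291718)/67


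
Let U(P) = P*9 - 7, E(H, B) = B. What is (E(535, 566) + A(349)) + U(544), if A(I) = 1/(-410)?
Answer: 2236549/410 ≈ 5455.0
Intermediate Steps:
A(I) = -1/410
U(P) = -7 + 9*P (U(P) = 9*P - 7 = -7 + 9*P)
(E(535, 566) + A(349)) + U(544) = (566 - 1/410) + (-7 + 9*544) = 232059/410 + (-7 + 4896) = 232059/410 + 4889 = 2236549/410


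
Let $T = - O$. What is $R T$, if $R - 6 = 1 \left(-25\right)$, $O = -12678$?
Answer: $-240882$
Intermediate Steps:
$T = 12678$ ($T = \left(-1\right) \left(-12678\right) = 12678$)
$R = -19$ ($R = 6 + 1 \left(-25\right) = 6 - 25 = -19$)
$R T = \left(-19\right) 12678 = -240882$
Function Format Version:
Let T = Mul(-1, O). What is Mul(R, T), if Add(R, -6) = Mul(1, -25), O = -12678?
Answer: -240882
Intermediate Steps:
T = 12678 (T = Mul(-1, -12678) = 12678)
R = -19 (R = Add(6, Mul(1, -25)) = Add(6, -25) = -19)
Mul(R, T) = Mul(-19, 12678) = -240882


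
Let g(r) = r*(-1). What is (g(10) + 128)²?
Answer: 13924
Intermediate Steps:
g(r) = -r
(g(10) + 128)² = (-1*10 + 128)² = (-10 + 128)² = 118² = 13924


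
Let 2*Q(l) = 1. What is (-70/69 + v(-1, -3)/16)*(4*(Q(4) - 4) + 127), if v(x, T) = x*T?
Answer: -103169/1104 ≈ -93.450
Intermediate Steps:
v(x, T) = T*x
Q(l) = ½ (Q(l) = (½)*1 = ½)
(-70/69 + v(-1, -3)/16)*(4*(Q(4) - 4) + 127) = (-70/69 - 3*(-1)/16)*(4*(½ - 4) + 127) = (-70*1/69 + 3*(1/16))*(4*(-7/2) + 127) = (-70/69 + 3/16)*(-14 + 127) = -913/1104*113 = -103169/1104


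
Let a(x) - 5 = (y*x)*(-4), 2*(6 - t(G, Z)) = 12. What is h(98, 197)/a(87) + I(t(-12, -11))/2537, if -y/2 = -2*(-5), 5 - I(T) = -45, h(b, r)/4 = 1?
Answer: 358398/17670205 ≈ 0.020283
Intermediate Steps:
t(G, Z) = 0 (t(G, Z) = 6 - ½*12 = 6 - 6 = 0)
h(b, r) = 4 (h(b, r) = 4*1 = 4)
I(T) = 50 (I(T) = 5 - 1*(-45) = 5 + 45 = 50)
y = -20 (y = -(-4)*(-5) = -2*10 = -20)
a(x) = 5 + 80*x (a(x) = 5 - 20*x*(-4) = 5 + 80*x)
h(98, 197)/a(87) + I(t(-12, -11))/2537 = 4/(5 + 80*87) + 50/2537 = 4/(5 + 6960) + 50*(1/2537) = 4/6965 + 50/2537 = 358398/17670205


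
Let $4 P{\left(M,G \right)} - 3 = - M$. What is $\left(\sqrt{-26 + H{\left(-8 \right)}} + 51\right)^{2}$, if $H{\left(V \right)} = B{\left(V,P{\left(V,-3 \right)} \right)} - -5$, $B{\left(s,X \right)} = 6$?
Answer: $\left(51 + i \sqrt{15}\right)^{2} \approx 2586.0 + 395.04 i$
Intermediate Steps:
$P{\left(M,G \right)} = \frac{3}{4} - \frac{M}{4}$ ($P{\left(M,G \right)} = \frac{3}{4} + \frac{\left(-1\right) M}{4} = \frac{3}{4} - \frac{M}{4}$)
$H{\left(V \right)} = 11$ ($H{\left(V \right)} = 6 - -5 = 6 + 5 = 11$)
$\left(\sqrt{-26 + H{\left(-8 \right)}} + 51\right)^{2} = \left(\sqrt{-26 + 11} + 51\right)^{2} = \left(\sqrt{-15} + 51\right)^{2} = \left(i \sqrt{15} + 51\right)^{2} = \left(51 + i \sqrt{15}\right)^{2}$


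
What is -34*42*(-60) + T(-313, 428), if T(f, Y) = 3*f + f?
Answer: 84428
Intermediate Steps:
T(f, Y) = 4*f
-34*42*(-60) + T(-313, 428) = -34*42*(-60) + 4*(-313) = -1428*(-60) - 1252 = 85680 - 1252 = 84428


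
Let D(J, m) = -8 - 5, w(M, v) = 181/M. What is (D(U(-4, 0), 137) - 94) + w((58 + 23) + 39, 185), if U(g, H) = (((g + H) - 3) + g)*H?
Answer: -12659/120 ≈ -105.49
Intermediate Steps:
U(g, H) = H*(-3 + H + 2*g) (U(g, H) = (((H + g) - 3) + g)*H = ((-3 + H + g) + g)*H = (-3 + H + 2*g)*H = H*(-3 + H + 2*g))
D(J, m) = -13
(D(U(-4, 0), 137) - 94) + w((58 + 23) + 39, 185) = (-13 - 94) + 181/((58 + 23) + 39) = -107 + 181/(81 + 39) = -107 + 181/120 = -12659/120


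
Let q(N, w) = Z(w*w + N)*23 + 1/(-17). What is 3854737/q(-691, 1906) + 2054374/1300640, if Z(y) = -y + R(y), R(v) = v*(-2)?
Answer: 2166860325670401/1385346158923760 ≈ 1.5641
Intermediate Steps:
R(v) = -2*v
Z(y) = -3*y (Z(y) = -y - 2*y = -3*y)
q(N, w) = -1/17 - 69*N - 69*w² (q(N, w) = -3*(w*w + N)*23 + 1/(-17) = -3*(w² + N)*23 - 1/17 = -3*(N + w²)*23 - 1/17 = (-3*N - 3*w²)*23 - 1/17 = (-69*N - 69*w²) - 1/17 = -1/17 - 69*N - 69*w²)
3854737/q(-691, 1906) + 2054374/1300640 = 3854737/(-1/17 - 69*(-691) - 69*1906²) + 2054374/1300640 = 3854737/(-1/17 + 47679 - 69*3632836) + 2054374*(1/1300640) = 3854737/(-1/17 + 47679 - 250665684) + 1027187/650320 = 3854737/(-4260506086/17) + 1027187/650320 = 3854737*(-17/4260506086) + 1027187/650320 = -65530529/4260506086 + 1027187/650320 = 2166860325670401/1385346158923760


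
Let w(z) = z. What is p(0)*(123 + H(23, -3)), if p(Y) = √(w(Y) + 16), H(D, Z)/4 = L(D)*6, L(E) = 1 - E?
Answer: -1620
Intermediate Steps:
H(D, Z) = 24 - 24*D (H(D, Z) = 4*((1 - D)*6) = 4*(6 - 6*D) = 24 - 24*D)
p(Y) = √(16 + Y) (p(Y) = √(Y + 16) = √(16 + Y))
p(0)*(123 + H(23, -3)) = √(16 + 0)*(123 + (24 - 24*23)) = √16*(123 + (24 - 552)) = 4*(123 - 528) = 4*(-405) = -1620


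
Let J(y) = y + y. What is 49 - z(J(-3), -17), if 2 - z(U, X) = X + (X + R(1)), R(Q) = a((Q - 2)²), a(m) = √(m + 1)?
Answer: 13 + √2 ≈ 14.414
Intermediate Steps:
J(y) = 2*y
a(m) = √(1 + m)
R(Q) = √(1 + (-2 + Q)²) (R(Q) = √(1 + (Q - 2)²) = √(1 + (-2 + Q)²))
z(U, X) = 2 - √2 - 2*X (z(U, X) = 2 - (X + (X + √(1 + (-2 + 1)²))) = 2 - (X + (X + √(1 + (-1)²))) = 2 - (X + (X + √(1 + 1))) = 2 - (X + (X + √2)) = 2 - (√2 + 2*X) = 2 + (-√2 - 2*X) = 2 - √2 - 2*X)
49 - z(J(-3), -17) = 49 - (2 - √2 - 2*(-17)) = 49 - (2 - √2 + 34) = 49 - (36 - √2) = 49 + (-36 + √2) = 13 + √2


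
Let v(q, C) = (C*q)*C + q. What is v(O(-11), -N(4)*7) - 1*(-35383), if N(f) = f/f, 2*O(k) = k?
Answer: 35108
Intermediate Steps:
O(k) = k/2
N(f) = 1
v(q, C) = q + q*C² (v(q, C) = q*C² + q = q + q*C²)
v(O(-11), -N(4)*7) - 1*(-35383) = ((½)*(-11))*(1 + (-1*1*7)²) - 1*(-35383) = -11*(1 + (-1*7)²)/2 + 35383 = -11*(1 + (-7)²)/2 + 35383 = -11*(1 + 49)/2 + 35383 = -11/2*50 + 35383 = -275 + 35383 = 35108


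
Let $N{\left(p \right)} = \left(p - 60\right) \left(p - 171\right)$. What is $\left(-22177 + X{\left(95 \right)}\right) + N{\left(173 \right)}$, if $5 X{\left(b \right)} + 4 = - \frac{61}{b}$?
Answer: $- \frac{10427166}{475} \approx -21952.0$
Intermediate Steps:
$X{\left(b \right)} = - \frac{4}{5} - \frac{61}{5 b}$ ($X{\left(b \right)} = - \frac{4}{5} + \frac{\left(-61\right) \frac{1}{b}}{5} = - \frac{4}{5} - \frac{61}{5 b}$)
$N{\left(p \right)} = \left(-171 + p\right) \left(-60 + p\right)$ ($N{\left(p \right)} = \left(-60 + p\right) \left(-171 + p\right) = \left(-171 + p\right) \left(-60 + p\right)$)
$\left(-22177 + X{\left(95 \right)}\right) + N{\left(173 \right)} = \left(-22177 + \frac{-61 - 380}{5 \cdot 95}\right) + \left(10260 + 173^{2} - 39963\right) = \left(-22177 + \frac{1}{5} \cdot \frac{1}{95} \left(-61 - 380\right)\right) + \left(10260 + 29929 - 39963\right) = \left(-22177 + \frac{1}{5} \cdot \frac{1}{95} \left(-441\right)\right) + 226 = \left(-22177 - \frac{441}{475}\right) + 226 = - \frac{10534516}{475} + 226 = - \frac{10427166}{475}$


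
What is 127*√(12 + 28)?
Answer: 254*√10 ≈ 803.22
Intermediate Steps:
127*√(12 + 28) = 127*√40 = 127*(2*√10) = 254*√10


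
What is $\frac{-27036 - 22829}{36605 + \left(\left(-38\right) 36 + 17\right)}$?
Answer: $- \frac{49865}{35254} \approx -1.4144$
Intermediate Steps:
$\frac{-27036 - 22829}{36605 + \left(\left(-38\right) 36 + 17\right)} = - \frac{49865}{36605 + \left(-1368 + 17\right)} = - \frac{49865}{36605 - 1351} = - \frac{49865}{35254}$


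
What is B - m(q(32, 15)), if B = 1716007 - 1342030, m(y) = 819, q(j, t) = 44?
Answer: 373158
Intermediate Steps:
B = 373977
B - m(q(32, 15)) = 373977 - 1*819 = 373977 - 819 = 373158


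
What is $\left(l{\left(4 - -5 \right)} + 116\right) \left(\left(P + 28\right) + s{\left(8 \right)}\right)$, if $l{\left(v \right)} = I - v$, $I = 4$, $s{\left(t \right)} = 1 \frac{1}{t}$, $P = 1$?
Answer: $\frac{25863}{8} \approx 3232.9$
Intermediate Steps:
$s{\left(t \right)} = \frac{1}{t}$
$l{\left(v \right)} = 4 - v$
$\left(l{\left(4 - -5 \right)} + 116\right) \left(\left(P + 28\right) + s{\left(8 \right)}\right) = \left(\left(4 - \left(4 - -5\right)\right) + 116\right) \left(\left(1 + 28\right) + \frac{1}{8}\right) = \left(\left(4 - \left(4 + 5\right)\right) + 116\right) \left(29 + \frac{1}{8}\right) = \left(\left(4 - 9\right) + 116\right) \frac{233}{8} = \left(-5 + 116\right) \frac{233}{8} = 111 \cdot \frac{233}{8} = \frac{25863}{8}$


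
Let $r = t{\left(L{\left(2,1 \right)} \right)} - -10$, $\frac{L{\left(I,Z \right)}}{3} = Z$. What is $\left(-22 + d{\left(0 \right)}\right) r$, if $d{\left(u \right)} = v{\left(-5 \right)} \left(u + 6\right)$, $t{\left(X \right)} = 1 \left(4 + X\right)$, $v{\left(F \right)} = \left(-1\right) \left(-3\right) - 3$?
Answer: $-374$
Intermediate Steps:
$L{\left(I,Z \right)} = 3 Z$
$v{\left(F \right)} = 0$ ($v{\left(F \right)} = 3 - 3 = 0$)
$t{\left(X \right)} = 4 + X$
$d{\left(u \right)} = 0$ ($d{\left(u \right)} = 0 \left(u + 6\right) = 0 \left(6 + u\right) = 0$)
$r = 17$ ($r = \left(4 + 3 \cdot 1\right) - -10 = \left(4 + 3\right) + 10 = 7 + 10 = 17$)
$\left(-22 + d{\left(0 \right)}\right) r = \left(-22 + 0\right) 17 = \left(-22\right) 17 = -374$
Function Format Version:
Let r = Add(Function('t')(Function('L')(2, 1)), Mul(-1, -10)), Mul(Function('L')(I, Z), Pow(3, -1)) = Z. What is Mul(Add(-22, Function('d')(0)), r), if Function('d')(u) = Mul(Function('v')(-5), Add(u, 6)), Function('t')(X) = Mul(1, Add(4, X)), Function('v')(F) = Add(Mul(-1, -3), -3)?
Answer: -374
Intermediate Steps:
Function('L')(I, Z) = Mul(3, Z)
Function('v')(F) = 0 (Function('v')(F) = Add(3, -3) = 0)
Function('t')(X) = Add(4, X)
Function('d')(u) = 0 (Function('d')(u) = Mul(0, Add(u, 6)) = Mul(0, Add(6, u)) = 0)
r = 17 (r = Add(Add(4, Mul(3, 1)), Mul(-1, -10)) = Add(Add(4, 3), 10) = Add(7, 10) = 17)
Mul(Add(-22, Function('d')(0)), r) = Mul(Add(-22, 0), 17) = Mul(-22, 17) = -374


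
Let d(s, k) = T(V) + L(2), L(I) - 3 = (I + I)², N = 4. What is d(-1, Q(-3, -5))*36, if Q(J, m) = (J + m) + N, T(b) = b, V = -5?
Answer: 504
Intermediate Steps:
Q(J, m) = 4 + J + m (Q(J, m) = (J + m) + 4 = 4 + J + m)
L(I) = 3 + 4*I² (L(I) = 3 + (I + I)² = 3 + (2*I)² = 3 + 4*I²)
d(s, k) = 14 (d(s, k) = -5 + (3 + 4*2²) = -5 + (3 + 4*4) = -5 + (3 + 16) = -5 + 19 = 14)
d(-1, Q(-3, -5))*36 = 14*36 = 504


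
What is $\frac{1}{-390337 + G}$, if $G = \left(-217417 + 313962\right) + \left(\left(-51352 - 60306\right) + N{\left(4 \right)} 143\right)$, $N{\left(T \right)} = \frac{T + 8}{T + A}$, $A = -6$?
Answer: $- \frac{1}{406308} \approx -2.4612 \cdot 10^{-6}$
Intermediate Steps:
$N{\left(T \right)} = \frac{8 + T}{-6 + T}$ ($N{\left(T \right)} = \frac{T + 8}{T - 6} = \frac{8 + T}{-6 + T}$)
$G = -15971$ ($G = \left(-217417 + 313962\right) + \left(\left(-51352 - 60306\right) + \frac{8 + 4}{-6 + 4} \cdot 143\right) = 96545 - \left(111658 - \frac{1}{-2} \cdot 12 \cdot 143\right) = 96545 - \left(111658 - \left(- \frac{1}{2}\right) 12 \cdot 143\right) = 96545 - 112516 = -15971$)
$\frac{1}{-390337 + G} = \frac{1}{-390337 - 15971} = \frac{1}{-406308} = - \frac{1}{406308}$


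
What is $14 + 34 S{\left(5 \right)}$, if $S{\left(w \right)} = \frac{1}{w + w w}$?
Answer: $\frac{227}{15} \approx 15.133$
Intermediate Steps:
$S{\left(w \right)} = \frac{1}{w + w^{2}}$
$14 + 34 S{\left(5 \right)} = 14 + 34 \frac{1}{5 \left(1 + 5\right)} = 14 + 34 \frac{1}{5 \cdot 6} = 14 + 34 \cdot \frac{1}{5} \cdot \frac{1}{6} = 14 + 34 \cdot \frac{1}{30} = 14 + \frac{17}{15} = \frac{227}{15}$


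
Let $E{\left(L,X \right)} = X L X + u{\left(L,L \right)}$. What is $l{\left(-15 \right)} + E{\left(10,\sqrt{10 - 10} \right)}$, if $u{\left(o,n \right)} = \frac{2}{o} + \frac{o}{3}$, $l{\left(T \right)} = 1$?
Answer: $\frac{68}{15} \approx 4.5333$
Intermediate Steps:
$u{\left(o,n \right)} = \frac{2}{o} + \frac{o}{3}$ ($u{\left(o,n \right)} = \frac{2}{o} + o \frac{1}{3} = \frac{2}{o} + \frac{o}{3}$)
$E{\left(L,X \right)} = \frac{2}{L} + \frac{L}{3} + L X^{2}$ ($E{\left(L,X \right)} = X L X + \left(\frac{2}{L} + \frac{L}{3}\right) = L X X + \left(\frac{2}{L} + \frac{L}{3}\right) = L X^{2} + \left(\frac{2}{L} + \frac{L}{3}\right) = \frac{2}{L} + \frac{L}{3} + L X^{2}$)
$l{\left(-15 \right)} + E{\left(10,\sqrt{10 - 10} \right)} = 1 + \left(\frac{2}{10} + \frac{1}{3} \cdot 10 + 10 \left(\sqrt{10 - 10}\right)^{2}\right) = 1 + \left(2 \cdot \frac{1}{10} + \frac{10}{3} + 10 \left(\sqrt{0}\right)^{2}\right) = 1 + \left(\frac{1}{5} + \frac{10}{3} + 10 \cdot 0^{2}\right) = 1 + \left(\frac{1}{5} + \frac{10}{3} + 10 \cdot 0\right) = 1 + \left(\frac{1}{5} + \frac{10}{3} + 0\right) = 1 + \frac{53}{15} = \frac{68}{15}$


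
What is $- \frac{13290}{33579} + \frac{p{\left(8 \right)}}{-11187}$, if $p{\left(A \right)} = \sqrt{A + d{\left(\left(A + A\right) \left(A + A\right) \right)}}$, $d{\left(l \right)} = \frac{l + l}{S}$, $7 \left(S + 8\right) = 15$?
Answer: $- \frac{4430}{11193} - \frac{2 i \sqrt{33374}}{458667} \approx -0.39578 - 0.00079659 i$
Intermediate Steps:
$S = - \frac{41}{7}$ ($S = -8 + \frac{1}{7} \cdot 15 = -8 + \frac{15}{7} = - \frac{41}{7} \approx -5.8571$)
$d{\left(l \right)} = - \frac{14 l}{41}$ ($d{\left(l \right)} = \frac{l + l}{- \frac{41}{7}} = 2 l \left(- \frac{7}{41}\right) = - \frac{14 l}{41}$)
$p{\left(A \right)} = \sqrt{A - \frac{56 A^{2}}{41}}$ ($p{\left(A \right)} = \sqrt{A - \frac{14 \left(A + A\right) \left(A + A\right)}{41}} = \sqrt{A - \frac{14 \cdot 2 A 2 A}{41}} = \sqrt{A - \frac{14 \cdot 4 A^{2}}{41}} = \sqrt{A - \frac{56 A^{2}}{41}}$)
$- \frac{13290}{33579} + \frac{p{\left(8 \right)}}{-11187} = - \frac{13290}{33579} + \frac{\frac{1}{41} \sqrt{41} \sqrt{8 \left(41 - 448\right)}}{-11187} = \left(-13290\right) \frac{1}{33579} + \frac{\sqrt{41} \sqrt{8 \left(41 - 448\right)}}{41} \left(- \frac{1}{11187}\right) = - \frac{4430}{11193} + \frac{\sqrt{41} \sqrt{8 \left(-407\right)}}{41} \left(- \frac{1}{11187}\right) = - \frac{4430}{11193} + \frac{\sqrt{41} \sqrt{-3256}}{41} \left(- \frac{1}{11187}\right) = - \frac{4430}{11193} + \frac{\sqrt{41} \cdot 2 i \sqrt{814}}{41} \left(- \frac{1}{11187}\right) = - \frac{4430}{11193} + \frac{2 i \sqrt{33374}}{41} \left(- \frac{1}{11187}\right) = - \frac{4430}{11193} - \frac{2 i \sqrt{33374}}{458667}$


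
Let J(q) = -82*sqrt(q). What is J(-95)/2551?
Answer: -82*I*sqrt(95)/2551 ≈ -0.3133*I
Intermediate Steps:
J(-95)/2551 = -82*I*sqrt(95)/2551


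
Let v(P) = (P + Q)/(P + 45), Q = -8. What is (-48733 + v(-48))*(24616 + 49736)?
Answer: -3622008112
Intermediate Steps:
v(P) = (-8 + P)/(45 + P) (v(P) = (P - 8)/(P + 45) = (-8 + P)/(45 + P))
(-48733 + v(-48))*(24616 + 49736) = (-48733 + (-8 - 48)/(45 - 48))*(24616 + 49736) = (-48733 - 56/(-3))*74352 = (-48733 - 1/3*(-56))*74352 = (-48733 + 56/3)*74352 = -146143/3*74352 = -3622008112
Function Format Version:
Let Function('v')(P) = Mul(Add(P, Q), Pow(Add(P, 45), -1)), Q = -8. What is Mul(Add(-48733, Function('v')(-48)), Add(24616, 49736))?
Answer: -3622008112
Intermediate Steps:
Function('v')(P) = Mul(Pow(Add(45, P), -1), Add(-8, P)) (Function('v')(P) = Mul(Add(P, -8), Pow(Add(P, 45), -1)) = Mul(Add(-8, P), Pow(Add(45, P), -1)) = Mul(Pow(Add(45, P), -1), Add(-8, P)))
Mul(Add(-48733, Function('v')(-48)), Add(24616, 49736)) = Mul(Add(-48733, Mul(Pow(Add(45, -48), -1), Add(-8, -48))), Add(24616, 49736)) = Mul(Add(-48733, Mul(Pow(-3, -1), -56)), 74352) = Mul(Add(-48733, Mul(Rational(-1, 3), -56)), 74352) = Mul(Add(-48733, Rational(56, 3)), 74352) = Mul(Rational(-146143, 3), 74352) = -3622008112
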